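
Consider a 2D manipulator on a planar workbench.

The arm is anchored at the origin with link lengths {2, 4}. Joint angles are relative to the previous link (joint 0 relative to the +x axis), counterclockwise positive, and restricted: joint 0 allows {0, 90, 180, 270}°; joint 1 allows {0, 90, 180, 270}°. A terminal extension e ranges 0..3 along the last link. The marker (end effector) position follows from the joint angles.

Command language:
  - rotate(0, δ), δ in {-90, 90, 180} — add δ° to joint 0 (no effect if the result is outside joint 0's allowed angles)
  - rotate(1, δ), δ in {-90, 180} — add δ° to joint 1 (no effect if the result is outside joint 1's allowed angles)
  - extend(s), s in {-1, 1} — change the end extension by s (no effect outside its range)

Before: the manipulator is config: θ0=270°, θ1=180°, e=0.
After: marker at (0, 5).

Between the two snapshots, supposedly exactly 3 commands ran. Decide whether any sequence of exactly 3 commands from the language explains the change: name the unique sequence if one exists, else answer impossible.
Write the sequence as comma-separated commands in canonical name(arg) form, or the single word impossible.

initial: config: θ0=270°, θ1=180°, e=0
[1] after extend(1): config: θ0=270°, θ1=180°, e=1
[2] after extend(1): config: θ0=270°, θ1=180°, e=2
[3] after extend(1): config: θ0=270°, θ1=180°, e=3
no other 3-command option fits: unique.

extend(1), extend(1), extend(1)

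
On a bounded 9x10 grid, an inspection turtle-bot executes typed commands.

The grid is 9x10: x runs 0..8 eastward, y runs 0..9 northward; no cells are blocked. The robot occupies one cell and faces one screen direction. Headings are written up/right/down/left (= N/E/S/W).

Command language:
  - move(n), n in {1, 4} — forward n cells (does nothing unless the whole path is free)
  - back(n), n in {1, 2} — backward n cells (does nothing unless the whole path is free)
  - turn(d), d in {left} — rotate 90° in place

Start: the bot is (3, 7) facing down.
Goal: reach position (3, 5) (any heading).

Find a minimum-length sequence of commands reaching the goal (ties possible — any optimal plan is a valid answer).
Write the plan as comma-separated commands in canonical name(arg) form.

move(1), move(1)

begin: (3, 7) facing down
step 1 (move(1)): (3, 6) facing down
step 2 (move(1)): (3, 5) facing down
minimal: 2 command(s), checked below 2.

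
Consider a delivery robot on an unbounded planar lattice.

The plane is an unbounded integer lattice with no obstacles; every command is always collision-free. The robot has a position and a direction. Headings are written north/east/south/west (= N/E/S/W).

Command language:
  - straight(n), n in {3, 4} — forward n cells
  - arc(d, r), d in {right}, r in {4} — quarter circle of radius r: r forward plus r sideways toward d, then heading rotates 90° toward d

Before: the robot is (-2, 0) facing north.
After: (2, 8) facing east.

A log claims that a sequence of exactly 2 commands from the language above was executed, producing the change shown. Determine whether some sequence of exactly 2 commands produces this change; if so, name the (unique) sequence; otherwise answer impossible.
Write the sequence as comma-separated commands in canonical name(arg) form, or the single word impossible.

key: running arc(right, 4) before straight(4) would end elsewhere — order is forced
from: (-2, 0) facing north
t=1 straight(4) ⇒ (-2, 4) facing north
t=2 arc(right, 4) ⇒ (2, 8) facing east
uniquely the one of 9 2-step routes that fits.

straight(4), arc(right, 4)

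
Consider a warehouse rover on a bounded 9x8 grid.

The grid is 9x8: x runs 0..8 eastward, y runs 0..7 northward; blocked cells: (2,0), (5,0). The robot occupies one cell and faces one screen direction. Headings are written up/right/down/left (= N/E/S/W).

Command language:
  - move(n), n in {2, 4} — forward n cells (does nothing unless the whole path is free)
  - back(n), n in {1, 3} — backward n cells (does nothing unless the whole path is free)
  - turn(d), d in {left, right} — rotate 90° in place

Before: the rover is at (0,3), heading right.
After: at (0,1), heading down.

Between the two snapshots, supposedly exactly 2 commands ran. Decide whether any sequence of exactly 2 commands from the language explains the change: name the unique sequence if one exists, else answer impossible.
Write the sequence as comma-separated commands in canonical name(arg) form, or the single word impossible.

turn(right), move(2)

key: position moved to (0,1) AND the heading swung to S — translation plus rotation needed
from: at (0,3), heading right
t=1 turn(right) ⇒ at (0,3), heading down
t=2 move(2) ⇒ at (0,1), heading down
no rival 2-sequence matches.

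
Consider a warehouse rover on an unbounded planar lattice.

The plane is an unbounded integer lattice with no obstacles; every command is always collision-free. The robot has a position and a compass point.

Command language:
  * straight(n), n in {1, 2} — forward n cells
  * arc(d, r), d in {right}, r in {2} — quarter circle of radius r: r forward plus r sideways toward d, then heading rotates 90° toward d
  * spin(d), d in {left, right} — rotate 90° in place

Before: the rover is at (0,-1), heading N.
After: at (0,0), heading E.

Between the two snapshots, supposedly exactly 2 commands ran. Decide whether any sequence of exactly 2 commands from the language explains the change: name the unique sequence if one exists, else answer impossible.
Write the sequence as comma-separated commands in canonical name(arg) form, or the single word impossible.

key: position moved to (0,0) AND the heading swung to E — translation plus rotation needed
start: at (0,-1), heading N
[1] after straight(1): at (0,0), heading N
[2] after spin(right): at (0,0), heading E
all 25 alternatives checked — unique.

straight(1), spin(right)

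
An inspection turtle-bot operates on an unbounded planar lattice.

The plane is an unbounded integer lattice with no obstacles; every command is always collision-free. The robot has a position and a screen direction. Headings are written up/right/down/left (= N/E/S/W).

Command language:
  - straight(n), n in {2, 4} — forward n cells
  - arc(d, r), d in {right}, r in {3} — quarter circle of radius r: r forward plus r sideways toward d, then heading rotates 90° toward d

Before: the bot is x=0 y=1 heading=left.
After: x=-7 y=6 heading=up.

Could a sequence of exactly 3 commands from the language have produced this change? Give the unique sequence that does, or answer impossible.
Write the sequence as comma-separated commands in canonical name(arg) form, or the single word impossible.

key: position moved to (-7,6) AND the heading swung to N — translation plus rotation needed
begin: x=0 y=1 heading=left
1. straight(4) → x=-4 y=1 heading=left
2. arc(right, 3) → x=-7 y=4 heading=up
3. straight(2) → x=-7 y=6 heading=up
no rival 3-sequence matches.

straight(4), arc(right, 3), straight(2)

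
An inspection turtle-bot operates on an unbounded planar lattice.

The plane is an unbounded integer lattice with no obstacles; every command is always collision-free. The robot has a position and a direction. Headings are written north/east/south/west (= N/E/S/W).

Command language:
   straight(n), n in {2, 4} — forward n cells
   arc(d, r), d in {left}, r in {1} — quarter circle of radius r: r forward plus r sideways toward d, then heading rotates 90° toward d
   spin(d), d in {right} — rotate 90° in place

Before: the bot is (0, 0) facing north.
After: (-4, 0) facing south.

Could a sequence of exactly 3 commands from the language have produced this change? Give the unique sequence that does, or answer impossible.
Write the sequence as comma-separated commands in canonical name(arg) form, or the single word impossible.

arc(left, 1), straight(2), arc(left, 1)

key: position moved to (-4,0) AND the heading swung to S — translation plus rotation needed
begin: (0, 0) facing north
1. arc(left, 1) → (-1, 1) facing west
2. straight(2) → (-3, 1) facing west
3. arc(left, 1) → (-4, 0) facing south
no other 3-command option fits: unique.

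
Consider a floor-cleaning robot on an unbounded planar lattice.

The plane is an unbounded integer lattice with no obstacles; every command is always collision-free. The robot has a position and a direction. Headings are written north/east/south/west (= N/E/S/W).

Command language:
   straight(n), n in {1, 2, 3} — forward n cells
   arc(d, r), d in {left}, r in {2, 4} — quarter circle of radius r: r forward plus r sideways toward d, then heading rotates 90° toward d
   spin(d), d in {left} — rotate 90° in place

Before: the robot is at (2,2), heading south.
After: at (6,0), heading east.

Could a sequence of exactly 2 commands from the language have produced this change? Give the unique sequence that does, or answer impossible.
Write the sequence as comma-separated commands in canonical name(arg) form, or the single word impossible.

key: running straight(2) before arc(left, 2) would end elsewhere — order is forced
begin: at (2,2), heading south
[1] after arc(left, 2): at (4,0), heading east
[2] after straight(2): at (6,0), heading east
all 36 alternatives checked — unique.

arc(left, 2), straight(2)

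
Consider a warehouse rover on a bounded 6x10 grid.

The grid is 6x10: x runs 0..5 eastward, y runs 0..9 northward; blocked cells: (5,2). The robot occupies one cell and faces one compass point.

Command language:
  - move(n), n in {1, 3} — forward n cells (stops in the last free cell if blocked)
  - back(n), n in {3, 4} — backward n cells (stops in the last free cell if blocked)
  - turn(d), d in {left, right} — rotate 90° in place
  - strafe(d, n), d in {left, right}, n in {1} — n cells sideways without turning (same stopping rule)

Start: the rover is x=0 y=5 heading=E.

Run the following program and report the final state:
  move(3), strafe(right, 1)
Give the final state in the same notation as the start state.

x=3 y=4 heading=E

start: x=0 y=5 heading=E
t=1 move(3) ⇒ x=3 y=5 heading=E
t=2 strafe(right, 1) ⇒ x=3 y=4 heading=E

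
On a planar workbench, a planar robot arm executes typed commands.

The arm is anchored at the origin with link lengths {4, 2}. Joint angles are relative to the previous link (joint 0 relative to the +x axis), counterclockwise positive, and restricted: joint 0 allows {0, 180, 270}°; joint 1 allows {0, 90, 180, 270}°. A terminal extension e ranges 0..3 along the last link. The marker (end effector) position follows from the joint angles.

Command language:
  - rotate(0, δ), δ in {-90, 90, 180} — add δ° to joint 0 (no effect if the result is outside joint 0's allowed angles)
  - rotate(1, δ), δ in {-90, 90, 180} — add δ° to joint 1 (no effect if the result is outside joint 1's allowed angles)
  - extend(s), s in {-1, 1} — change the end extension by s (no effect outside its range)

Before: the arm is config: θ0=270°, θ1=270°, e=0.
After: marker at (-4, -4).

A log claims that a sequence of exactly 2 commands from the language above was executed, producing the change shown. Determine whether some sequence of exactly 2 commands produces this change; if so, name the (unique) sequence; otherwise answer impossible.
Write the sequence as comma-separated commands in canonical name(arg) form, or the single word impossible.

begin: config: θ0=270°, θ1=270°, e=0
step 1 (extend(1)): config: θ0=270°, θ1=270°, e=1
step 2 (extend(1)): config: θ0=270°, θ1=270°, e=2
no rival 2-sequence matches.

extend(1), extend(1)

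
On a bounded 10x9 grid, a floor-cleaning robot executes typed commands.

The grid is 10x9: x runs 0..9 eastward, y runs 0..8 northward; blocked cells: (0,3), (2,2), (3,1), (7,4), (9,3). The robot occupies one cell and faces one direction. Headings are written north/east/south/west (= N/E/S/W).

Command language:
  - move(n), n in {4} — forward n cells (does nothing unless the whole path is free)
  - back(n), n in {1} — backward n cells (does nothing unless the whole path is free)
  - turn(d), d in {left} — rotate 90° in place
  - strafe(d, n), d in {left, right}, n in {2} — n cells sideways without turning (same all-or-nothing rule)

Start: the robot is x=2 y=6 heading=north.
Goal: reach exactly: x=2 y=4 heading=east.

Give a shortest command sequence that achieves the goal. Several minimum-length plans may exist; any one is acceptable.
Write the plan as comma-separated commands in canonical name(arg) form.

turn(left), turn(left), turn(left), strafe(right, 2)

t0: x=2 y=6 heading=north
t=1 turn(left) ⇒ x=2 y=6 heading=west
t=2 turn(left) ⇒ x=2 y=6 heading=south
t=3 turn(left) ⇒ x=2 y=6 heading=east
t=4 strafe(right, 2) ⇒ x=2 y=4 heading=east
minimal: 4 command(s), checked below 4.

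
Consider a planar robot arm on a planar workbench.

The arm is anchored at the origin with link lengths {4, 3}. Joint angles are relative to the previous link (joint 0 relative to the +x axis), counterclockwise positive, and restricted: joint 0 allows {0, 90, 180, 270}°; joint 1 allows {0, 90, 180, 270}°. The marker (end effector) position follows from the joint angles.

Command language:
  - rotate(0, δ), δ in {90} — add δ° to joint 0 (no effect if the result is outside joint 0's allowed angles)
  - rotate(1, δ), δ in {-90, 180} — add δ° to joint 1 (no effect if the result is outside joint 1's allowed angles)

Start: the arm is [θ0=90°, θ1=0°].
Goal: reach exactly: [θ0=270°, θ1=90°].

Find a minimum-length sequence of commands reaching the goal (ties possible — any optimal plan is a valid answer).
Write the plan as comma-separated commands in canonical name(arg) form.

rotate(1, -90), rotate(1, 180), rotate(0, 90), rotate(0, 90)

initial: [θ0=90°, θ1=0°]
step 1 (rotate(1, -90)): [θ0=90°, θ1=270°]
step 2 (rotate(1, 180)): [θ0=90°, θ1=90°]
step 3 (rotate(0, 90)): [θ0=180°, θ1=90°]
step 4 (rotate(0, 90)): [θ0=270°, θ1=90°]
minimal: 4 command(s), checked below 4.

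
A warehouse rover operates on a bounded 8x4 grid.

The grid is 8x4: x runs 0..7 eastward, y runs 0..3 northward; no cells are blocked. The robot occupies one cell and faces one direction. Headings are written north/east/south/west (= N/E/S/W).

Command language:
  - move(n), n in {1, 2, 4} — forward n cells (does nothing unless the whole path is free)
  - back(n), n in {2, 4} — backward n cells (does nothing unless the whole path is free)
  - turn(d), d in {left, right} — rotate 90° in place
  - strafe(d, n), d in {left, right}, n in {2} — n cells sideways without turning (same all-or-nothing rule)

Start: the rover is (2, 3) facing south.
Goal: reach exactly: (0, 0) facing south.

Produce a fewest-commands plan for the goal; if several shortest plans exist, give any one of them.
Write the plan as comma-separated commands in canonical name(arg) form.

begin: (2, 3) facing south
t=1 move(2) ⇒ (2, 1) facing south
t=2 move(1) ⇒ (2, 0) facing south
t=3 strafe(right, 2) ⇒ (0, 0) facing south
nothing shorter than 3 reaches the goal.

move(2), move(1), strafe(right, 2)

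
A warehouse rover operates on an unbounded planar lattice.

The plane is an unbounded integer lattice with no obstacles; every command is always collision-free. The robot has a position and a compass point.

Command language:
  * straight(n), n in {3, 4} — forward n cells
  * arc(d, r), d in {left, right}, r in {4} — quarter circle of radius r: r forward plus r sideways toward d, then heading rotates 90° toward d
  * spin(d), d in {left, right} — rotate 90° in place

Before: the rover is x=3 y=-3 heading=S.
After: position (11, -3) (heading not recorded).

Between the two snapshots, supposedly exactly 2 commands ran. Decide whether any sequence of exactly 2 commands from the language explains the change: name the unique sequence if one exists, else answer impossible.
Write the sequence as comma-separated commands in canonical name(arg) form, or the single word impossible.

arc(left, 4), arc(left, 4)

from: x=3 y=-3 heading=S
1. arc(left, 4) → x=7 y=-7 heading=E
2. arc(left, 4) → x=11 y=-3 heading=N
no other 2-command option fits: unique.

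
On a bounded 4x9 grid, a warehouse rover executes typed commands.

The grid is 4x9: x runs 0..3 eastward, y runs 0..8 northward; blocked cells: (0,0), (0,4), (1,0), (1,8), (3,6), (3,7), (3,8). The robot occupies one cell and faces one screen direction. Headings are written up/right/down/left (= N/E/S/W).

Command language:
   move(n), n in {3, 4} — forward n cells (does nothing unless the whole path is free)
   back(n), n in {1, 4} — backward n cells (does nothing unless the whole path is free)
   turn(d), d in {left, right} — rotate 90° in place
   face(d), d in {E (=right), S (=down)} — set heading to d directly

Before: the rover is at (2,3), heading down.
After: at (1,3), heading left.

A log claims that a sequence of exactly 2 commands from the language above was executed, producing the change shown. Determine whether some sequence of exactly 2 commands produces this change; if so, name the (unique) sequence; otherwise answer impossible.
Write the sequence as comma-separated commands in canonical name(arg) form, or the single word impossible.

impossible

checked all 2-command options: none fits.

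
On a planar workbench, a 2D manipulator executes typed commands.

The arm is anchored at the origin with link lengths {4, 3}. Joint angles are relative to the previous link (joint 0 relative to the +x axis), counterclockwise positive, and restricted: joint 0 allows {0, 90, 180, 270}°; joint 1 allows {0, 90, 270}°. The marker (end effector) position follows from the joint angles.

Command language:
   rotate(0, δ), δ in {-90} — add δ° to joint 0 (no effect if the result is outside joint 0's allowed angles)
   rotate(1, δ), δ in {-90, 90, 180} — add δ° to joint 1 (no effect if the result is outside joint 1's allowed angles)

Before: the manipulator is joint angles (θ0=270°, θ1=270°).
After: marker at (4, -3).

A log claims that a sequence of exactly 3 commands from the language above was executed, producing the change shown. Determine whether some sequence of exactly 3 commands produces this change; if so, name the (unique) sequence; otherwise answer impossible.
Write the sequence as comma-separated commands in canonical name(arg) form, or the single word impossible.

begin: joint angles (θ0=270°, θ1=270°)
step 1 (rotate(0, -90)): joint angles (θ0=180°, θ1=270°)
step 2 (rotate(0, -90)): joint angles (θ0=90°, θ1=270°)
step 3 (rotate(0, -90)): joint angles (θ0=0°, θ1=270°)
no other 3-command option fits: unique.

rotate(0, -90), rotate(0, -90), rotate(0, -90)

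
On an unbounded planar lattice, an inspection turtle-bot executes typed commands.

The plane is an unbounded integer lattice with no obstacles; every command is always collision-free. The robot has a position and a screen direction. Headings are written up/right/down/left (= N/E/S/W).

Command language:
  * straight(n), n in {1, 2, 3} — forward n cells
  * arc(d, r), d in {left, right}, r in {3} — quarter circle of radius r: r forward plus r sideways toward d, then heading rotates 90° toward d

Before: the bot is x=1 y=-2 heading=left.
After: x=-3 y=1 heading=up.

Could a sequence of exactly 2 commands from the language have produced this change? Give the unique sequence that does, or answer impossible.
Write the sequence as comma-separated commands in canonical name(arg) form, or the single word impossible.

key: position moved to (-3,1) AND the heading swung to N — translation plus rotation needed
begin: x=1 y=-2 heading=left
1. straight(1) → x=0 y=-2 heading=left
2. arc(right, 3) → x=-3 y=1 heading=up
no other 2-command option fits: unique.

straight(1), arc(right, 3)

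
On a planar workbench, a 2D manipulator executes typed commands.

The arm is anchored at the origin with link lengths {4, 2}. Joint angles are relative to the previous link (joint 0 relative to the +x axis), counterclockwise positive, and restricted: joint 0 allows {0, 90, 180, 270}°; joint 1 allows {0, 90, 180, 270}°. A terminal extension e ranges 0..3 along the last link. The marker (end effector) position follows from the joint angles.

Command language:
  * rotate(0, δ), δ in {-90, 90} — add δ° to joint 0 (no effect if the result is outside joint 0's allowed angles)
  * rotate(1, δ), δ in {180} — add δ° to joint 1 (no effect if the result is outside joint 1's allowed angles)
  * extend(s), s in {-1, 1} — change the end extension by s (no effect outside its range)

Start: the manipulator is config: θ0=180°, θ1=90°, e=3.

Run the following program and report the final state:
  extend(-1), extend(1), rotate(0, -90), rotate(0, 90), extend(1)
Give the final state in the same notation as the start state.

config: θ0=180°, θ1=90°, e=3

begin: config: θ0=180°, θ1=90°, e=3
t=1 extend(-1) ⇒ config: θ0=180°, θ1=90°, e=2
t=2 extend(1) ⇒ config: θ0=180°, θ1=90°, e=3
t=3 rotate(0, -90) ⇒ config: θ0=90°, θ1=90°, e=3
t=4 rotate(0, 90) ⇒ config: θ0=180°, θ1=90°, e=3
t=5 extend(1) ⇒ config: θ0=180°, θ1=90°, e=3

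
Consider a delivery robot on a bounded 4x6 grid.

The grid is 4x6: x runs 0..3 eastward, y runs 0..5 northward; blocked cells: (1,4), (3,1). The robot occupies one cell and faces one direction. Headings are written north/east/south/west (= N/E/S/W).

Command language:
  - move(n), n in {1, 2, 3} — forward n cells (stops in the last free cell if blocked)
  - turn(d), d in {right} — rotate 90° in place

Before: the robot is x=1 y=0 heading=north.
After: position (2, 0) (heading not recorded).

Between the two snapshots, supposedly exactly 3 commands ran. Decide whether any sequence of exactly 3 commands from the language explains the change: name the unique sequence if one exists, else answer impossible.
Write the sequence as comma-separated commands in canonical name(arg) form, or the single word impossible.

initial: x=1 y=0 heading=north
step 1 (turn(right)): x=1 y=0 heading=east
step 2 (move(1)): x=2 y=0 heading=east
step 3 (turn(right)): x=2 y=0 heading=south
uniquely the one of 64 3-step routes that fits.

turn(right), move(1), turn(right)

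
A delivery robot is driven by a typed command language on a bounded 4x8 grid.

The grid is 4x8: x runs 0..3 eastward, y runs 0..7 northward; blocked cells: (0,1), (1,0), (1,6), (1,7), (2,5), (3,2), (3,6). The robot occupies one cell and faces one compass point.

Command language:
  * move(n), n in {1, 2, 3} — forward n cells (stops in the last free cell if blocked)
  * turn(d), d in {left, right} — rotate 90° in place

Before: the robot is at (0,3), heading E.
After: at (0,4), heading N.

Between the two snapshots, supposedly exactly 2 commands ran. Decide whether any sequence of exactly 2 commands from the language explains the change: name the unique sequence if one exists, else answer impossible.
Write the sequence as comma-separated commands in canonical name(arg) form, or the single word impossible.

turn(left), move(1)

key: position moved to (0,4) AND the heading swung to N — translation plus rotation needed
start: at (0,3), heading E
t=1 turn(left) ⇒ at (0,3), heading N
t=2 move(1) ⇒ at (0,4), heading N
no rival 2-sequence matches.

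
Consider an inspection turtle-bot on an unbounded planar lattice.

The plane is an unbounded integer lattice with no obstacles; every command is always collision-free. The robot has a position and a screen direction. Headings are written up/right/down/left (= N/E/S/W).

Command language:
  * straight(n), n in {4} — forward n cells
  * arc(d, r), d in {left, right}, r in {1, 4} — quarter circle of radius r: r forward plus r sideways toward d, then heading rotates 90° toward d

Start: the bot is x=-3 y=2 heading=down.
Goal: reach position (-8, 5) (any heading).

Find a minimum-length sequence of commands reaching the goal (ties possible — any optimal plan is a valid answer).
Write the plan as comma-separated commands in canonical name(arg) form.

arc(right, 1), arc(right, 4)

begin: x=-3 y=2 heading=down
1. arc(right, 1) → x=-4 y=1 heading=left
2. arc(right, 4) → x=-8 y=5 heading=up
no 1-step plan works, so 2 is optimal.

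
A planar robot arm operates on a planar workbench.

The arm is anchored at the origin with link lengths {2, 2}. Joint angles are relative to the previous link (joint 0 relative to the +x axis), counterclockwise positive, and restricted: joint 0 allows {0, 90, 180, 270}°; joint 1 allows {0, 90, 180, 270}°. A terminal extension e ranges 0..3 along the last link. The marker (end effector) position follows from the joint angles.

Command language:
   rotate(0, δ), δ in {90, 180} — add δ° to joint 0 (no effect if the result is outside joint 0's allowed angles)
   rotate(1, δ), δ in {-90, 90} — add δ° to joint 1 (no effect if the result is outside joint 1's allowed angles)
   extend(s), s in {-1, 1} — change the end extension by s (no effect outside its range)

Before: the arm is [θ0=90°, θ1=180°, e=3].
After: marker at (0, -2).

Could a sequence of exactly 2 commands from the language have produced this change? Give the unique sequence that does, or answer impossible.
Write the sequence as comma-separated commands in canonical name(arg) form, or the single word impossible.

extend(1), extend(-1)

key: order matters: swapping extend(1) and extend(-1) lands elsewhere
start: [θ0=90°, θ1=180°, e=3]
[1] after extend(1): [θ0=90°, θ1=180°, e=3]
[2] after extend(-1): [θ0=90°, θ1=180°, e=2]
uniquely the one of 36 2-step routes that fits.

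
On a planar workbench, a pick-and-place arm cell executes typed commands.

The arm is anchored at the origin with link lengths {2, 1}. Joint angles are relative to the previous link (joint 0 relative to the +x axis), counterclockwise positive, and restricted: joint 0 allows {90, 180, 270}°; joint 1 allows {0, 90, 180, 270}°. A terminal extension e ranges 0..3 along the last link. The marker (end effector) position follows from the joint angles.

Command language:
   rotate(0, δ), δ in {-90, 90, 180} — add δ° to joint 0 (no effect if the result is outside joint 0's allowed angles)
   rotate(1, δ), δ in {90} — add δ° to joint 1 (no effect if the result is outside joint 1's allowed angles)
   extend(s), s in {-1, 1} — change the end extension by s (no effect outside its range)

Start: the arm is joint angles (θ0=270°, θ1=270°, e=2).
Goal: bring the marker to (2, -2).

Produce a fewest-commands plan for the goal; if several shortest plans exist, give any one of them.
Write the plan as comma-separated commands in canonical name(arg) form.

t0: joint angles (θ0=270°, θ1=270°, e=2)
1. extend(-1) → joint angles (θ0=270°, θ1=270°, e=1)
2. rotate(1, 90) → joint angles (θ0=270°, θ1=0°, e=1)
3. rotate(1, 90) → joint angles (θ0=270°, θ1=90°, e=1)
minimal: 3 command(s), checked below 3.

extend(-1), rotate(1, 90), rotate(1, 90)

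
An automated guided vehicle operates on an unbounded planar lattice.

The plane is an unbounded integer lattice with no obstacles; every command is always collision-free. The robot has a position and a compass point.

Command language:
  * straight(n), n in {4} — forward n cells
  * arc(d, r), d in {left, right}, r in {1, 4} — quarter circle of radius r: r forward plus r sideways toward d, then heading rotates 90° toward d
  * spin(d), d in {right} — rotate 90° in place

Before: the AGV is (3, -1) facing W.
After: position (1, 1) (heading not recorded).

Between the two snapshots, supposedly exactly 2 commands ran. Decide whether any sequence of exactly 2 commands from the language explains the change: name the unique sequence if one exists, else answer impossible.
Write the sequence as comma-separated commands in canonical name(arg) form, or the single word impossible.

arc(right, 1), arc(left, 1)

key: running arc(left, 1) before arc(right, 1) would end elsewhere — order is forced
t0: (3, -1) facing W
[1] after arc(right, 1): (2, 0) facing N
[2] after arc(left, 1): (1, 1) facing W
no rival 2-sequence matches.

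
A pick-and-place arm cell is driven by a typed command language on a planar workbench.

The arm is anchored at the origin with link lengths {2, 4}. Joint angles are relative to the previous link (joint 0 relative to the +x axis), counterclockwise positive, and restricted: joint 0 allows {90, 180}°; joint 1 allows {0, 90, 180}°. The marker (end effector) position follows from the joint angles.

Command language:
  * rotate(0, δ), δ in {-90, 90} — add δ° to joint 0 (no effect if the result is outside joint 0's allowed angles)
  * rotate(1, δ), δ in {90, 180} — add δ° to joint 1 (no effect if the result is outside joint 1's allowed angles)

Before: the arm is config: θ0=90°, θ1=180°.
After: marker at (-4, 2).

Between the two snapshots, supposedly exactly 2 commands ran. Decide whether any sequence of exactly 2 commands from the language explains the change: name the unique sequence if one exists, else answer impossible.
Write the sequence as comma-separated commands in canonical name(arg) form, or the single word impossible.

key: order matters: swapping rotate(1, 180) and rotate(1, 90) lands elsewhere
from: config: θ0=90°, θ1=180°
step 1 (rotate(1, 180)): config: θ0=90°, θ1=0°
step 2 (rotate(1, 90)): config: θ0=90°, θ1=90°
uniquely the one of 16 2-step routes that fits.

rotate(1, 180), rotate(1, 90)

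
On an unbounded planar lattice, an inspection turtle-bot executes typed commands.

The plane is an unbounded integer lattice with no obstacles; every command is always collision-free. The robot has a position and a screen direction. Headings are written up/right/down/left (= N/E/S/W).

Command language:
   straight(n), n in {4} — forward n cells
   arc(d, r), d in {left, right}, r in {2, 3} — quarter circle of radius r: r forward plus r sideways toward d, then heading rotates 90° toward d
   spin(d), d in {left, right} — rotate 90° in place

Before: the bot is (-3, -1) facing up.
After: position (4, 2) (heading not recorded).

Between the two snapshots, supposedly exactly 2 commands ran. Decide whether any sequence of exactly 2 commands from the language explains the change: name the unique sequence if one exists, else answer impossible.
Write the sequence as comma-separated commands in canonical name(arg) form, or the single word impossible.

key: running straight(4) before arc(right, 3) would end elsewhere — order is forced
from: (-3, -1) facing up
t=1 arc(right, 3) ⇒ (0, 2) facing right
t=2 straight(4) ⇒ (4, 2) facing right
no rival 2-sequence matches.

arc(right, 3), straight(4)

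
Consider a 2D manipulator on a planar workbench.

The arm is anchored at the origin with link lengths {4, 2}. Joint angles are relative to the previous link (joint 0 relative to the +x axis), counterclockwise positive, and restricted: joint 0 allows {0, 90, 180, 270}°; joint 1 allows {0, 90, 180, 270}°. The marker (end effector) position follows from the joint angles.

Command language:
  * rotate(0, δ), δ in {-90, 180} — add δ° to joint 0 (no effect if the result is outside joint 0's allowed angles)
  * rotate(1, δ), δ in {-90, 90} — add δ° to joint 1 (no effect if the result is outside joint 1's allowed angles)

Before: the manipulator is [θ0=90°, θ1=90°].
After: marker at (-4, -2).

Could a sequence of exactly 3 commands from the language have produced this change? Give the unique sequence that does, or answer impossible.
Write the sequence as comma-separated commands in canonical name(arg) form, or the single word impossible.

rotate(0, -90), rotate(0, -90), rotate(0, -90)

start: [θ0=90°, θ1=90°]
t=1 rotate(0, -90) ⇒ [θ0=0°, θ1=90°]
t=2 rotate(0, -90) ⇒ [θ0=270°, θ1=90°]
t=3 rotate(0, -90) ⇒ [θ0=180°, θ1=90°]
no other 3-command option fits: unique.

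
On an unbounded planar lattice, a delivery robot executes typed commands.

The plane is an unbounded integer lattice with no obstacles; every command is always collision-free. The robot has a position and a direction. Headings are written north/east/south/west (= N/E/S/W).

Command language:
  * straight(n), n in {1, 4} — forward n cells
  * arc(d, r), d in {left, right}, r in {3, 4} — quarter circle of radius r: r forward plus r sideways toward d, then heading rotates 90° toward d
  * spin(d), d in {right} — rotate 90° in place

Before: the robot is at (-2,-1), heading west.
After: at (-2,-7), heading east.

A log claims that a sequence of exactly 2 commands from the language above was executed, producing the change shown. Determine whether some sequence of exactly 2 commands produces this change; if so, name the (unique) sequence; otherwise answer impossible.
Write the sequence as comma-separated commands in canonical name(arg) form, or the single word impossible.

arc(left, 3), arc(left, 3)

key: cell and facing (now E) both changed — the 2 commands mix motion and turning
t0: at (-2,-1), heading west
t=1 arc(left, 3) ⇒ at (-5,-4), heading south
t=2 arc(left, 3) ⇒ at (-2,-7), heading east
no other 2-command option fits: unique.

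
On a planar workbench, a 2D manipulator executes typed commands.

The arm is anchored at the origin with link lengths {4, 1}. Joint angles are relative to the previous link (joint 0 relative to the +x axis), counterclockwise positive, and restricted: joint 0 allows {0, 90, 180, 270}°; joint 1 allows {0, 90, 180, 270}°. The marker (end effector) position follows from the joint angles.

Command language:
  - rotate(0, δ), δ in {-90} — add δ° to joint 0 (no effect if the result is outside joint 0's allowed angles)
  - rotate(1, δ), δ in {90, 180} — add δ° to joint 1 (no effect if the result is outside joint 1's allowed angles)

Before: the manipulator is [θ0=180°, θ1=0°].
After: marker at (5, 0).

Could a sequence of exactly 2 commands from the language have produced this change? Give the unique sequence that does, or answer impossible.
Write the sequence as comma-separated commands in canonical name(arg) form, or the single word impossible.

rotate(0, -90), rotate(0, -90)

start: [θ0=180°, θ1=0°]
step 1 (rotate(0, -90)): [θ0=90°, θ1=0°]
step 2 (rotate(0, -90)): [θ0=0°, θ1=0°]
uniquely the one of 9 2-step routes that fits.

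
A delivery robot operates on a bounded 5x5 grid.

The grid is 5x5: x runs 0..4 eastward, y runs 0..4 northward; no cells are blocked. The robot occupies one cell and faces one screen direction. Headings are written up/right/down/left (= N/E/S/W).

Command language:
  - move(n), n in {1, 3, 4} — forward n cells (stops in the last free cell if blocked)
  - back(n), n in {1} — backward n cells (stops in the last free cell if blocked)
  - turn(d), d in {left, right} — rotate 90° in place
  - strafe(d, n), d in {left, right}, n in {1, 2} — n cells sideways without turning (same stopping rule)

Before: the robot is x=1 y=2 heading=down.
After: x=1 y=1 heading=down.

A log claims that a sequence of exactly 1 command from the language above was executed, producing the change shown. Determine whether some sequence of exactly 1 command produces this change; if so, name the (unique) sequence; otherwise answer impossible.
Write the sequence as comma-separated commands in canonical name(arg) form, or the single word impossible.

key: heading stays S — the single command does not turn
initial: x=1 y=2 heading=down
1. move(1) → x=1 y=1 heading=down
all 10 alternatives checked — unique.

move(1)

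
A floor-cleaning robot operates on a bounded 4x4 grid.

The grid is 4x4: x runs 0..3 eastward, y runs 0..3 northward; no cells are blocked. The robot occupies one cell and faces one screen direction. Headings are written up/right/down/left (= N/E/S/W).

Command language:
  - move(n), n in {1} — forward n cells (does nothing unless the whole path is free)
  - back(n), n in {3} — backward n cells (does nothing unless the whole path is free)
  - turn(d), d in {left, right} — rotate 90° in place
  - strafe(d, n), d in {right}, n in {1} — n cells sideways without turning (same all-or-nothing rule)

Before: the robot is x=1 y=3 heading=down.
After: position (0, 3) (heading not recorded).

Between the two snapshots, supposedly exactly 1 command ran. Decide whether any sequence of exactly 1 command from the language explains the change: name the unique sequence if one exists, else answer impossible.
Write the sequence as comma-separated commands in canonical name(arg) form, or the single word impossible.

t0: x=1 y=3 heading=down
step 1 (strafe(right, 1)): x=0 y=3 heading=down
uniquely the one of 5 1-step routes that fits.

strafe(right, 1)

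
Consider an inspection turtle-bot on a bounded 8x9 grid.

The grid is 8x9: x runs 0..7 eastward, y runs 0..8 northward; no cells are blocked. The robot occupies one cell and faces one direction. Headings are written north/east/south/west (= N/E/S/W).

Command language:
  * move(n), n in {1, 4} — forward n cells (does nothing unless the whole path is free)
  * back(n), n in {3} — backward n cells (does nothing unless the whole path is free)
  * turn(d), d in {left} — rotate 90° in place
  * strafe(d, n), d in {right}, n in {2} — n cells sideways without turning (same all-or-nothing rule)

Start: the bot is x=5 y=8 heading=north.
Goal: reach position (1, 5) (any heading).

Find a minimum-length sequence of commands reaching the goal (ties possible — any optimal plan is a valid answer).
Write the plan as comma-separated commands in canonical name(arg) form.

back(3), turn(left), move(4)

initial: x=5 y=8 heading=north
[1] after back(3): x=5 y=5 heading=north
[2] after turn(left): x=5 y=5 heading=west
[3] after move(4): x=1 y=5 heading=west
no 2-step plan works, so 3 is optimal.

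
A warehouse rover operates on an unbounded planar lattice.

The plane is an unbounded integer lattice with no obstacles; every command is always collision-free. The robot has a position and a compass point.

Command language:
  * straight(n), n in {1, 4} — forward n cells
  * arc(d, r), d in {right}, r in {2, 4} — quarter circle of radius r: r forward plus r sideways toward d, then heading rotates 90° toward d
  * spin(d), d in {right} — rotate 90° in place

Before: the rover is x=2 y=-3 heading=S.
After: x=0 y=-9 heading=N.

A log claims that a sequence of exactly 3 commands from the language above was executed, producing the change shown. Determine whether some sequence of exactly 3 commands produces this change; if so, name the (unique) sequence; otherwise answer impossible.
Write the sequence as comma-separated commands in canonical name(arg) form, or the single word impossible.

straight(4), arc(right, 2), spin(right)

key: position moved to (0,-9) AND the heading swung to N — translation plus rotation needed
t0: x=2 y=-3 heading=S
t=1 straight(4) ⇒ x=2 y=-7 heading=S
t=2 arc(right, 2) ⇒ x=0 y=-9 heading=W
t=3 spin(right) ⇒ x=0 y=-9 heading=N
uniquely the one of 125 3-step routes that fits.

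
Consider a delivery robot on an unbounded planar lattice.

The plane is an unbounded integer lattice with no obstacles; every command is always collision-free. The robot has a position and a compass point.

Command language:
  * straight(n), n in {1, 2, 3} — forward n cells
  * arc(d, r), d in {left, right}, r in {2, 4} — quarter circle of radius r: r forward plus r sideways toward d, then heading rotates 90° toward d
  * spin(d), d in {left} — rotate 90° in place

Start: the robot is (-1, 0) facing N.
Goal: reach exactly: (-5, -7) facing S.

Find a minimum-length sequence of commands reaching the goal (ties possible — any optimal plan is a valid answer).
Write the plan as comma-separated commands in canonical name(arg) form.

spin(left), arc(left, 4), straight(3)

initial: (-1, 0) facing N
[1] after spin(left): (-1, 0) facing W
[2] after arc(left, 4): (-5, -4) facing S
[3] after straight(3): (-5, -7) facing S
no 2-step plan works, so 3 is optimal.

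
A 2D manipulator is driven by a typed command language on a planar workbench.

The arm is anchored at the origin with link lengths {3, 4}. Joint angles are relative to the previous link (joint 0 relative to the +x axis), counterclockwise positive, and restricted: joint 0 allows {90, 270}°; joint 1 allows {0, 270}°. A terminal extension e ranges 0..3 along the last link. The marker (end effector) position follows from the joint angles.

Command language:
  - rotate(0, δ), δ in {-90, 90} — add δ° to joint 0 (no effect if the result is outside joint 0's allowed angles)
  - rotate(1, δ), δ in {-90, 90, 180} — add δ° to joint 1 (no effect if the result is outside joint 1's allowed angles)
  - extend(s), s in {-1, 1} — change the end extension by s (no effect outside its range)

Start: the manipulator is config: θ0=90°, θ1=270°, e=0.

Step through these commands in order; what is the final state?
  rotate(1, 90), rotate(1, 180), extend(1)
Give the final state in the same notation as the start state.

config: θ0=90°, θ1=0°, e=1

t0: config: θ0=90°, θ1=270°, e=0
1. rotate(1, 90) → config: θ0=90°, θ1=0°, e=0
2. rotate(1, 180) → config: θ0=90°, θ1=0°, e=0
3. extend(1) → config: θ0=90°, θ1=0°, e=1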